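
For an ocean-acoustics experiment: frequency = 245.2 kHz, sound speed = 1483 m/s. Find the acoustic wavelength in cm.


lambda = c/f = 1483 / 245200 = 0.006 m = 0.6 cm

0.6 cm


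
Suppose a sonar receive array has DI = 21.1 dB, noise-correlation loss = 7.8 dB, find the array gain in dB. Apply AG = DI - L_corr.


AG = DI - L_corr = 21.1 - 7.8 = 13.3

13.3 dB


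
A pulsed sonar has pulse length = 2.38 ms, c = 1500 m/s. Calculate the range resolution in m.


dR = c*tau/2 = 1500 * 2.38e-3 / 2 = 1.785

1.785 m


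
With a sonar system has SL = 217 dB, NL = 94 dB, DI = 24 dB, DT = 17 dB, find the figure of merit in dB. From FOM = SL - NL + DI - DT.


FOM = SL - NL + DI - DT = 217 - 94 + 24 - 17 = 130

130 dB


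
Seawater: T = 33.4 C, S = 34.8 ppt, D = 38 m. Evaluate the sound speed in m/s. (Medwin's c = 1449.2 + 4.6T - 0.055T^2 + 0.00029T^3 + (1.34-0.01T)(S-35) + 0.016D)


c = 1449.2 + 4.6*33.4 - 0.055*33.4^2 + 0.00029*33.4^3 + (1.34 - 0.01*33.4)*(34.8 - 35) + 0.016*38 = 1552.7

1552.7 m/s


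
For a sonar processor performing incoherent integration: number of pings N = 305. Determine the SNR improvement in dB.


Gain = 5*log10(305) = 12.42

12.42 dB


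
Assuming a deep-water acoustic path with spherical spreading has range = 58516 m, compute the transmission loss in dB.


95.35 dB


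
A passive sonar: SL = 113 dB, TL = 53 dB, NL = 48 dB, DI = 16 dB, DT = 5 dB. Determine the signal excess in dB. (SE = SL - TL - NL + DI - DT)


SE = SL - TL - NL + DI - DT = 113 - 53 - 48 + 16 - 5 = 23

23 dB


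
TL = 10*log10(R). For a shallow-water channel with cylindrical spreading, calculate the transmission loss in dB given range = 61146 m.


47.86 dB


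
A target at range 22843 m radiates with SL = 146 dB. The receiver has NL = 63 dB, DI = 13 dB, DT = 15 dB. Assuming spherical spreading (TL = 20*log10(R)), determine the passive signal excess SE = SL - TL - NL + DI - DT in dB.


Step 1: TL = 20*log10(22843) = 87.18 dB
Step 2: SE = 146 - 87.18 - 63 + 13 - 15 = -6.18

-6.18 dB


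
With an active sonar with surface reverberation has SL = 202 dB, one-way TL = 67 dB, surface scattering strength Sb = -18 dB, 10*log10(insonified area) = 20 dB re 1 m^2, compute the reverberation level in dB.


70 dB


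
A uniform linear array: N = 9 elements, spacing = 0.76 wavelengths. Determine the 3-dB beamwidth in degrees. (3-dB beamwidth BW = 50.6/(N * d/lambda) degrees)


7.4 deg


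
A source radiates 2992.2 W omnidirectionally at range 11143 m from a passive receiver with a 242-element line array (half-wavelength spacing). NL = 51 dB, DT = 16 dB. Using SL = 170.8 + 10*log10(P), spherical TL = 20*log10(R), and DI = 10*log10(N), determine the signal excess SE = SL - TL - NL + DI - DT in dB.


Step 1: SL = 170.8 + 10*log10(2992.2) = 205.56 dB
Step 2: TL = 20*log10(11143) = 80.94 dB
Step 3: DI = 10*log10(242) = 23.84 dB
Step 4: SE = SL - TL - NL + DI - DT = 205.56 - 80.94 - 51 + 23.84 - 16 = 81.46

81.46 dB


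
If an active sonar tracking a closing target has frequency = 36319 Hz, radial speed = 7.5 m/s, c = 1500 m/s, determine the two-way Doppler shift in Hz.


fd = 2*f*v/c = 2 * 36319 * 7.5 / 1500 = 363.19

363.19 Hz


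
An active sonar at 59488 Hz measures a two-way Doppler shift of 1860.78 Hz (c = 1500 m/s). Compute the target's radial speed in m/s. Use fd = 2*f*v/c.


23.46 m/s


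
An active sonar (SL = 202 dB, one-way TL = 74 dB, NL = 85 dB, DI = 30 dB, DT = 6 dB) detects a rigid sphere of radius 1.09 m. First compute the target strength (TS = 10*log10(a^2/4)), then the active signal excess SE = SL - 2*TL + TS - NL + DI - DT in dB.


Step 1: TS = 10*log10(1.09^2/4) = -5.27 dB
Step 2: SE = SL - 2*TL + TS - NL + DI - DT = 202 - 2*74 + (-5.27) - 85 + 30 - 6 = -12.27

-12.27 dB


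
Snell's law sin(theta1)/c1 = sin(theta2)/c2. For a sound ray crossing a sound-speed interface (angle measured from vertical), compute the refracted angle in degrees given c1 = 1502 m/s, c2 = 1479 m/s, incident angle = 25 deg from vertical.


sin(theta2) = (c2/c1)*sin(theta1) = (1479/1502)*sin(25 deg) = 0.41615
theta2 = arcsin(0.41615) = 24.59

24.59 deg


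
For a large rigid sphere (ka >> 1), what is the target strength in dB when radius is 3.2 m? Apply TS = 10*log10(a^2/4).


4.08 dB


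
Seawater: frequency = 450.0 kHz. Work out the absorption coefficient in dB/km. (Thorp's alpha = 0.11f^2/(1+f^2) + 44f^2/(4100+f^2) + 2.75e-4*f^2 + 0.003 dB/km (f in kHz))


f^2 = 202500.0
alpha = 0.11*202500.0/(1+202500.0) + 44*202500.0/(4100+202500.0) + 2.75e-4*202500.0 + 0.003 = 98.927

98.927 dB/km


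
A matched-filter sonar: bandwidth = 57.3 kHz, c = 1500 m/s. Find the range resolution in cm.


dR = c/(2*BW) = 1500 / (2 * 57.3e3) = 0.0131 m = 1.31 cm

1.31 cm


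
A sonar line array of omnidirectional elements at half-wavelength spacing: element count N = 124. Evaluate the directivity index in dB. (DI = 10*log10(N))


20.93 dB


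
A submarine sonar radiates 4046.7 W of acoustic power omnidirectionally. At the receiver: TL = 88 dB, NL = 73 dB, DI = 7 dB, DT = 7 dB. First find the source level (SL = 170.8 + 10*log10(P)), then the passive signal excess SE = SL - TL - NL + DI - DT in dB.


Step 1: SL = 170.8 + 10*log10(4046.7) = 206.87 dB
Step 2: SE = SL - TL - NL + DI - DT = 206.87 - 88 - 73 + 7 - 7 = 45.87

45.87 dB


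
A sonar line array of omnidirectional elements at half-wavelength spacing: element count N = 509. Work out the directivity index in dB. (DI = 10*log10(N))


27.07 dB


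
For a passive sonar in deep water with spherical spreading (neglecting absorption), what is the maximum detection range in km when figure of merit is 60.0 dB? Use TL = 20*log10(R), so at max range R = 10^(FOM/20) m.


At max range FOM = TL, so 20*log10(R) = 60.0
R = 10^(60.0/20) = 1000.0 m = 1.0 km

1.0 km


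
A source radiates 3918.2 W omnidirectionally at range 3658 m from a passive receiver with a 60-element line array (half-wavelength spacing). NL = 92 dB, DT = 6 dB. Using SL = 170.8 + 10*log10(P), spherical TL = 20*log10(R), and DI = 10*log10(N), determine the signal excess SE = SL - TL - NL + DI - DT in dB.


Step 1: SL = 170.8 + 10*log10(3918.2) = 206.73 dB
Step 2: TL = 20*log10(3658) = 71.26 dB
Step 3: DI = 10*log10(60) = 17.78 dB
Step 4: SE = SL - TL - NL + DI - DT = 206.73 - 71.26 - 92 + 17.78 - 6 = 55.25

55.25 dB


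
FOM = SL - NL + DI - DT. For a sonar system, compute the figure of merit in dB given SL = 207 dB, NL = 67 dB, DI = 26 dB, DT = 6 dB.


FOM = SL - NL + DI - DT = 207 - 67 + 26 - 6 = 160

160 dB


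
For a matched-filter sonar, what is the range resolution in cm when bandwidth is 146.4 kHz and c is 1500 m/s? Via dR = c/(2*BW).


dR = c/(2*BW) = 1500 / (2 * 146.4e3) = 0.0051 m = 0.51 cm

0.51 cm


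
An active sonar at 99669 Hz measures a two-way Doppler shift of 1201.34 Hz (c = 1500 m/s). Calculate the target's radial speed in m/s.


9.04 m/s


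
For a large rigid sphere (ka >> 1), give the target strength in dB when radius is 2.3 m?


1.21 dB


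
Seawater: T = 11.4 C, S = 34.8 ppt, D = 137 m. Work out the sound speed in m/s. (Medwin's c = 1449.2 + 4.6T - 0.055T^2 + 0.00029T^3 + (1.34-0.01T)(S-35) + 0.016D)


1496.87 m/s


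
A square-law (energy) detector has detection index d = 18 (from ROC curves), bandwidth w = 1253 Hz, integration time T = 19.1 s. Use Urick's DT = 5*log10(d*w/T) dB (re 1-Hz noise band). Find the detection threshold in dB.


15.36 dB


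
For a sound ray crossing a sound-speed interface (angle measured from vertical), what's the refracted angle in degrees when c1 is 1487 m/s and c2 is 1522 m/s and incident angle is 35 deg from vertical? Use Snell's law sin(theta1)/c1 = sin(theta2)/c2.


35.95 deg


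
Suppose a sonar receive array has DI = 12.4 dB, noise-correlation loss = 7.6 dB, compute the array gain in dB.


AG = DI - L_corr = 12.4 - 7.6 = 4.8

4.8 dB


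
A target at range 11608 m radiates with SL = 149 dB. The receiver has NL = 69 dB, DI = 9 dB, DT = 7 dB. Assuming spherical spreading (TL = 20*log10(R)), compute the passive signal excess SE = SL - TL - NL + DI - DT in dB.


Step 1: TL = 20*log10(11608) = 81.3 dB
Step 2: SE = 149 - 81.3 - 69 + 9 - 7 = 0.7

0.7 dB


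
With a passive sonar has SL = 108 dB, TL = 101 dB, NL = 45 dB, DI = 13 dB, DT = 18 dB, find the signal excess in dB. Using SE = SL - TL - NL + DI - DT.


-43 dB


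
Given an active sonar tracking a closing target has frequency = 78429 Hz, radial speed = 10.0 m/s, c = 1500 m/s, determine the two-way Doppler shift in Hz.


fd = 2*f*v/c = 2 * 78429 * 10.0 / 1500 = 1045.72

1045.72 Hz


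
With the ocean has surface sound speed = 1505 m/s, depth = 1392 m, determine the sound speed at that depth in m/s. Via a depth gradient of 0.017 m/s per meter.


1528.664 m/s


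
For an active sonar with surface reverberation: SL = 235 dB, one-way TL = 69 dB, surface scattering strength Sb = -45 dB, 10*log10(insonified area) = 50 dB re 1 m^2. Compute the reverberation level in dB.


RL = SL - 2*TL + Sb + 10*log10(A) = 235 - 2*69 + (-45) + 50 = 102

102 dB


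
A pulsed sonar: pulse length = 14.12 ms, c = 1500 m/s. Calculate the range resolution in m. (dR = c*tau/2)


dR = c*tau/2 = 1500 * 14.12e-3 / 2 = 10.59

10.59 m


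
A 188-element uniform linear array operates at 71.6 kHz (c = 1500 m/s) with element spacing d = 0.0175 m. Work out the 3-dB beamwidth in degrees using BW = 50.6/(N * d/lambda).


Step 1: lambda = 1500/71600 = 0.02095 m
Step 2: d/lambda = 0.0175/0.02095 = 0.8353
Step 3: BW = 50.6/(N * d/lambda) = 50.6/(188 * 0.8353) = 0.32

0.32 deg


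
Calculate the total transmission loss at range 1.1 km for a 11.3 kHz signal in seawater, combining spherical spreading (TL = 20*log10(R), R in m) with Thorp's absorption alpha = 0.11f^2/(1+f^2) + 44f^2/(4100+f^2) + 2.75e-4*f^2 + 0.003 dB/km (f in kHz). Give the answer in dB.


62.45 dB


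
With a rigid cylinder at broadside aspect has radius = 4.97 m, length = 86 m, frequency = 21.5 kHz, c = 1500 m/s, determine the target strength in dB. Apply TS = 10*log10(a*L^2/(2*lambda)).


54.21 dB


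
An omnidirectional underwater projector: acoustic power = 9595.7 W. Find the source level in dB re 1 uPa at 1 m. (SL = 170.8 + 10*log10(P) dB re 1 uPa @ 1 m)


SL = 170.8 + 10*log10(9595.7) = 170.8 + 39.82 = 210.62

210.62 dB


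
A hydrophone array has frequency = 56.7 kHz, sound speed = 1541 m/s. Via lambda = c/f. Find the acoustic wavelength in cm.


lambda = c/f = 1541 / 56700 = 0.0272 m = 2.72 cm

2.72 cm


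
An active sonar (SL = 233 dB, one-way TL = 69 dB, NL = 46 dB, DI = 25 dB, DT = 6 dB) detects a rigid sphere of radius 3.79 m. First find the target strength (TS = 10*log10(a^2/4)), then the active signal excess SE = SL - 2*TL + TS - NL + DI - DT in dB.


Step 1: TS = 10*log10(3.79^2/4) = 5.55 dB
Step 2: SE = SL - 2*TL + TS - NL + DI - DT = 233 - 2*69 + (5.55) - 46 + 25 - 6 = 73.55

73.55 dB


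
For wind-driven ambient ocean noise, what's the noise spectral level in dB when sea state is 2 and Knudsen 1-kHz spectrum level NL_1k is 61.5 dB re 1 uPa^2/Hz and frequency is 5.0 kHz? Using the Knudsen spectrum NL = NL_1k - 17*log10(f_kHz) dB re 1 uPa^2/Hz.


NL = NL_1k - 17*log10(f_kHz) = 61.5 - 17*log10(5.0) = 61.5 - (11.88) = 49.62

49.62 dB


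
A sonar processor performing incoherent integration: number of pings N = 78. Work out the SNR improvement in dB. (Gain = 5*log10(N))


Gain = 5*log10(78) = 9.46

9.46 dB


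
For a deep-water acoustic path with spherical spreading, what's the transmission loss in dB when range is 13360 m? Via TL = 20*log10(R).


TL = 20*log10(13360) = 82.52

82.52 dB


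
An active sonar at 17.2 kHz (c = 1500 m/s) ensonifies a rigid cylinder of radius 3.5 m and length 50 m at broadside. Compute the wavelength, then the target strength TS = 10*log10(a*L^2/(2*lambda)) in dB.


Step 1: lambda = c/f = 1500/17200 = 0.08721 m
Step 2: TS = 10*log10(a*L^2/(2*lambda)) = 10*log10(3.5*50^2/(2*0.08721)) = 47.0

47.0 dB


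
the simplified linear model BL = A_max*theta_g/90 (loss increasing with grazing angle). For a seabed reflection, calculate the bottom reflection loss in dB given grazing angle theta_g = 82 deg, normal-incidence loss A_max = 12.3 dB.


BL = A_max * theta_g / 90 = 12.3 * 82 / 90 = 11.21

11.21 dB


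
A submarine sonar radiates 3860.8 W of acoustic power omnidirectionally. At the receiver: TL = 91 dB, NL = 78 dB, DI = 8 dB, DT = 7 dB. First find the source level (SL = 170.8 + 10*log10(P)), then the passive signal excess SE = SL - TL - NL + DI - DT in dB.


Step 1: SL = 170.8 + 10*log10(3860.8) = 206.67 dB
Step 2: SE = SL - TL - NL + DI - DT = 206.67 - 91 - 78 + 8 - 7 = 38.67

38.67 dB


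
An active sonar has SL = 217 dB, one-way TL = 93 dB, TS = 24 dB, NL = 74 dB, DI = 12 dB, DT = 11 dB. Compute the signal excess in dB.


SE = SL - 2*TL + TS - NL + DI - DT = 217 - 2*93 + (24) - 74 + 12 - 11 = -18

-18 dB


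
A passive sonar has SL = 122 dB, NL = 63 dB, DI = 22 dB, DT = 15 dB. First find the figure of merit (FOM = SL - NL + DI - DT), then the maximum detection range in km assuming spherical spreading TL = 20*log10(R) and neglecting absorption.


Step 1: FOM = SL - NL + DI - DT = 122 - 63 + 22 - 15 = 66 dB
Step 2: at max range FOM = TL = 20*log10(R), so R = 10^(66/20) = 1995.26 m = 2.0 km

2.0 km


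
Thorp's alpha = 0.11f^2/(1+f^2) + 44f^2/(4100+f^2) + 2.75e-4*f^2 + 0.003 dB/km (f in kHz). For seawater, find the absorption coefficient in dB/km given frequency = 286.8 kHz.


f^2 = 82254.24
alpha = 0.11*82254.24/(1+82254.24) + 44*82254.24/(4100+82254.24) + 2.75e-4*82254.24 + 0.003 = 64.644

64.644 dB/km


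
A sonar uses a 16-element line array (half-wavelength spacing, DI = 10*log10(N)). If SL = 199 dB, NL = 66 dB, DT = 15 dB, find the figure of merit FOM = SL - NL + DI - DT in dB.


130.04 dB


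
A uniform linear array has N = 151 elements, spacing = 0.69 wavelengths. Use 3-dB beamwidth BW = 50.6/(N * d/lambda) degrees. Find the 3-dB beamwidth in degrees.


BW = 50.6 / (151 * 0.69) = 50.6 / 104.19 = 0.49

0.49 deg


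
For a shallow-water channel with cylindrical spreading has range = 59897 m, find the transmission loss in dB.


TL = 10*log10(59897) = 47.77

47.77 dB


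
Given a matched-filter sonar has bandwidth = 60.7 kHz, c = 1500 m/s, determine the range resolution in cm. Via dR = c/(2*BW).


dR = c/(2*BW) = 1500 / (2 * 60.7e3) = 0.0124 m = 1.24 cm

1.24 cm


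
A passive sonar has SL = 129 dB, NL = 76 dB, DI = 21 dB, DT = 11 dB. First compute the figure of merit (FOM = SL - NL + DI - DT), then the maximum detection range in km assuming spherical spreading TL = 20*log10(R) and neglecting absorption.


Step 1: FOM = SL - NL + DI - DT = 129 - 76 + 21 - 11 = 63 dB
Step 2: at max range FOM = TL = 20*log10(R), so R = 10^(63/20) = 1412.54 m = 1.41 km

1.41 km


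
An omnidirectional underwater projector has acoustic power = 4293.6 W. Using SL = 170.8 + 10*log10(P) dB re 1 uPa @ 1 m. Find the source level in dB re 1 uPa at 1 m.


SL = 170.8 + 10*log10(4293.6) = 170.8 + 36.33 = 207.13

207.13 dB


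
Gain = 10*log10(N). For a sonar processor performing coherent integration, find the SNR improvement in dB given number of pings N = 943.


Gain = 10*log10(943) = 29.75

29.75 dB


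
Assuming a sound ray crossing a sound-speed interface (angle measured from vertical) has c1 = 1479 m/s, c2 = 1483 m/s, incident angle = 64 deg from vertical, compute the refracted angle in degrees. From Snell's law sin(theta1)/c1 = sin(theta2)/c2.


sin(theta2) = (c2/c1)*sin(theta1) = (1483/1479)*sin(64 deg) = 0.90122
theta2 = arcsin(0.90122) = 64.32

64.32 deg


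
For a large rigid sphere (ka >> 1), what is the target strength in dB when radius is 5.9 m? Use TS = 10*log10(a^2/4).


TS = 10*log10(5.9^2 / 4) = 10*log10(8.7025) = 9.4

9.4 dB


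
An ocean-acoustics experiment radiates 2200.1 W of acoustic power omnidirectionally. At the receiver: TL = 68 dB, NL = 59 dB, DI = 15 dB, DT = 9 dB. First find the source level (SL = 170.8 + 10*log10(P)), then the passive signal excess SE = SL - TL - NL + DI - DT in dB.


Step 1: SL = 170.8 + 10*log10(2200.1) = 204.22 dB
Step 2: SE = SL - TL - NL + DI - DT = 204.22 - 68 - 59 + 15 - 9 = 83.22

83.22 dB


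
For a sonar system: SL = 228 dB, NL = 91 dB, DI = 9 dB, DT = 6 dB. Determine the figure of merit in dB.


140 dB


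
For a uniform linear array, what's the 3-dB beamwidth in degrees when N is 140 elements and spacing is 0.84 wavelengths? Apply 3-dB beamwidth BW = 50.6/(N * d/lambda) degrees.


BW = 50.6 / (140 * 0.84) = 50.6 / 117.6 = 0.43

0.43 deg


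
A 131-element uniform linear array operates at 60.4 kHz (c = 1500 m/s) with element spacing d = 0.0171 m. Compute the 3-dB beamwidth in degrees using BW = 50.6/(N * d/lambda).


Step 1: lambda = 1500/60400 = 0.02483 m
Step 2: d/lambda = 0.0171/0.02483 = 0.6887
Step 3: BW = 50.6/(N * d/lambda) = 50.6/(131 * 0.6887) = 0.56

0.56 deg


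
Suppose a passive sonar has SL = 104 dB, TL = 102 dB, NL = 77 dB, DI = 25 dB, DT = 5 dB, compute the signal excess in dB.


-55 dB


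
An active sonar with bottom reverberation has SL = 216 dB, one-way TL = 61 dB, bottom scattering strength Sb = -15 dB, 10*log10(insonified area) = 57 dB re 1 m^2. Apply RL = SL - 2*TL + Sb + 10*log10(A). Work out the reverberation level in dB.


136 dB


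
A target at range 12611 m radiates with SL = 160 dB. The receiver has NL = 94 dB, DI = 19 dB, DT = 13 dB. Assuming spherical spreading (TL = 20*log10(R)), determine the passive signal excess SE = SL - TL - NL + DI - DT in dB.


Step 1: TL = 20*log10(12611) = 82.01 dB
Step 2: SE = 160 - 82.01 - 94 + 19 - 13 = -10.01

-10.01 dB


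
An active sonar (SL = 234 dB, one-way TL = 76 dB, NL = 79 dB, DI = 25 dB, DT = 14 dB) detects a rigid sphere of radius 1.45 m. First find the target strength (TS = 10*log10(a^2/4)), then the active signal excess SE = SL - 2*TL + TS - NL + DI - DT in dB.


Step 1: TS = 10*log10(1.45^2/4) = -2.79 dB
Step 2: SE = SL - 2*TL + TS - NL + DI - DT = 234 - 2*76 + (-2.79) - 79 + 25 - 14 = 11.21

11.21 dB


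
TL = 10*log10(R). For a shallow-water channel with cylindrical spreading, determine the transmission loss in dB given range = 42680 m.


TL = 10*log10(42680) = 46.3

46.3 dB


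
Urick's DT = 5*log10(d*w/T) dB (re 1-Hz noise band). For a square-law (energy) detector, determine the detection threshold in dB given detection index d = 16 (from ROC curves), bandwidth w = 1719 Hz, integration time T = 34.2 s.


DT = 5*log10(d*w/T) = 5*log10(16 * 1719 / 34.2) = 5*log10(804.21) = 14.53

14.53 dB


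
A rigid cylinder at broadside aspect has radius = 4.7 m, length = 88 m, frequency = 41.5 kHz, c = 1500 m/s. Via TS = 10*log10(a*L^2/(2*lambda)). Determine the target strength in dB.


lambda = 1500/41500 = 0.03614 m
TS = 10*log10(4.7*88^2/(2*0.03614)) = 57.02

57.02 dB


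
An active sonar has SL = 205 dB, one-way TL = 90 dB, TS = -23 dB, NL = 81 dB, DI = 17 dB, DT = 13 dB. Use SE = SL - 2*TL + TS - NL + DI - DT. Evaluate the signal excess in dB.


SE = SL - 2*TL + TS - NL + DI - DT = 205 - 2*90 + (-23) - 81 + 17 - 13 = -75

-75 dB


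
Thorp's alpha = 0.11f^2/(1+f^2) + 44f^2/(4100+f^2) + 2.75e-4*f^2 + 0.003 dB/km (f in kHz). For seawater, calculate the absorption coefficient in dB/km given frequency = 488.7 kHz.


f^2 = 238827.69
alpha = 0.11*238827.69/(1+238827.69) + 44*238827.69/(4100+238827.69) + 2.75e-4*238827.69 + 0.003 = 109.048

109.048 dB/km


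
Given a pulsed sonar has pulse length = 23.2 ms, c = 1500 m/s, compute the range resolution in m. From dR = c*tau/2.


dR = c*tau/2 = 1500 * 23.2e-3 / 2 = 17.4

17.4 m


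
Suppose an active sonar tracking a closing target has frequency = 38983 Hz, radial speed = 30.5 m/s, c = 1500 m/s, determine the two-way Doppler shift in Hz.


fd = 2*f*v/c = 2 * 38983 * 30.5 / 1500 = 1585.31

1585.31 Hz


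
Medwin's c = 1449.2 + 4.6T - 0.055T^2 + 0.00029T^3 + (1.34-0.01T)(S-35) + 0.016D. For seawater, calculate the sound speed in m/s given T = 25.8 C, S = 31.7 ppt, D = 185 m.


c = 1449.2 + 4.6*25.8 - 0.055*25.8^2 + 0.00029*25.8^3 + (1.34 - 0.01*25.8)*(31.7 - 35) + 0.016*185 = 1535.64

1535.64 m/s


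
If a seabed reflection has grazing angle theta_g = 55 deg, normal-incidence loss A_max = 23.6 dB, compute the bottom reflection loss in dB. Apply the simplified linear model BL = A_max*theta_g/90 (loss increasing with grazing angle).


14.42 dB


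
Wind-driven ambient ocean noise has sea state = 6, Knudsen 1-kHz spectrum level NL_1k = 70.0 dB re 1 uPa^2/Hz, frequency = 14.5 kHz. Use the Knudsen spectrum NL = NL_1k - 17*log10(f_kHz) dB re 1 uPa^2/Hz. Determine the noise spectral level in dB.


NL = NL_1k - 17*log10(f_kHz) = 70.0 - 17*log10(14.5) = 70.0 - (19.74) = 50.26

50.26 dB


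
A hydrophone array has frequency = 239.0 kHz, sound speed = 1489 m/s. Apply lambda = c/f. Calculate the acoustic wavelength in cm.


lambda = c/f = 1489 / 239000 = 0.0062 m = 0.62 cm

0.62 cm


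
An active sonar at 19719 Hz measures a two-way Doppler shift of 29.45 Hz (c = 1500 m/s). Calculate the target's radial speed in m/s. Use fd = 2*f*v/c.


1.12 m/s


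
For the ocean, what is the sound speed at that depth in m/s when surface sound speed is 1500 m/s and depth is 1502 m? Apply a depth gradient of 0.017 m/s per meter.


c = 1500 + 0.017 * 1502 = 1525.534

1525.534 m/s


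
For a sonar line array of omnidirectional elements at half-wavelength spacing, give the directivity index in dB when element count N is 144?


DI = 10*log10(144) = 21.58

21.58 dB


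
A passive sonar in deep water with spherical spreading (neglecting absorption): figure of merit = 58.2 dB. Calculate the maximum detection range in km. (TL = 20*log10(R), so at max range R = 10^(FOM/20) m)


0.81 km


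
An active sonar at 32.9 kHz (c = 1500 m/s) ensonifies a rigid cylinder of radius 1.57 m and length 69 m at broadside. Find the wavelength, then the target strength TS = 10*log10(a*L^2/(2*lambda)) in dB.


Step 1: lambda = c/f = 1500/32900 = 0.04559 m
Step 2: TS = 10*log10(a*L^2/(2*lambda)) = 10*log10(1.57*69^2/(2*0.04559)) = 49.14

49.14 dB


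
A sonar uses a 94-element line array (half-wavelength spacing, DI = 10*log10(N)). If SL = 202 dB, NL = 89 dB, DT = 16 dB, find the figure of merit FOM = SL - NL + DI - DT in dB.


116.73 dB


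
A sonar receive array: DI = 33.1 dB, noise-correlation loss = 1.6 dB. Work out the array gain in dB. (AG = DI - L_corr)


31.5 dB


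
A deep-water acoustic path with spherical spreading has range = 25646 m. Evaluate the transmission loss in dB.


88.18 dB


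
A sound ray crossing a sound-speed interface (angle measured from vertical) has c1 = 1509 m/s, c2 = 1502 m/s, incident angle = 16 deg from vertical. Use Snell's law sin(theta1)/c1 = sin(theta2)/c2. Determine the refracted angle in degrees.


sin(theta2) = (c2/c1)*sin(theta1) = (1502/1509)*sin(16 deg) = 0.27436
theta2 = arcsin(0.27436) = 15.92

15.92 deg


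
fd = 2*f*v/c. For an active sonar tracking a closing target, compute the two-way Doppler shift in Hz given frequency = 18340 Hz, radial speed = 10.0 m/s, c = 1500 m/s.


244.53 Hz


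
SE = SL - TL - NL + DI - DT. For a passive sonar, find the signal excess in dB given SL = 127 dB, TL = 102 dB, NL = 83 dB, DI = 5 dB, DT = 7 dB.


-60 dB


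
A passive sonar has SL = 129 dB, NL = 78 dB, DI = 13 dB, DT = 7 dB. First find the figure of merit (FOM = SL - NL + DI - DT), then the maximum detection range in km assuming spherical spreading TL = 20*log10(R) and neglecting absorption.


Step 1: FOM = SL - NL + DI - DT = 129 - 78 + 13 - 7 = 57 dB
Step 2: at max range FOM = TL = 20*log10(R), so R = 10^(57/20) = 707.95 m = 0.71 km

0.71 km


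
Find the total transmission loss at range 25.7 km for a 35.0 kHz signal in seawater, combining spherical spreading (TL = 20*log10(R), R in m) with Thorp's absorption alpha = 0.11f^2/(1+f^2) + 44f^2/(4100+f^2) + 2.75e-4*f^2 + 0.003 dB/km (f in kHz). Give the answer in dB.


Step 1 (Thorp): alpha = 0.11*1225.0/(1+1225.0) + 44*1225.0/(4100+1225.0) + 2.75e-4*1225.0 + 0.003 = 10.5719 dB/km
Step 2: TL_spread = 20*log10(25700) = 88.2 dB
Step 3: TL_abs = alpha*R = 10.5719 * 25.7 = 271.7 dB
Step 4: TL_total = 88.2 + 271.7 = 359.9

359.9 dB


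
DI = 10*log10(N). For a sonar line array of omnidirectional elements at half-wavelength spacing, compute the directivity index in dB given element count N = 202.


23.05 dB


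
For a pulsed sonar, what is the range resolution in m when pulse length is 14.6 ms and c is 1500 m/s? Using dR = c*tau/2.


10.95 m


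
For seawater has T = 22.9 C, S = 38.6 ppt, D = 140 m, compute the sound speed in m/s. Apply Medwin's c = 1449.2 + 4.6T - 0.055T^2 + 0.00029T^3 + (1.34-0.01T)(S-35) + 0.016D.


c = 1449.2 + 4.6*22.9 - 0.055*22.9^2 + 0.00029*22.9^3 + (1.34 - 0.01*22.9)*(38.6 - 35) + 0.016*140 = 1535.42

1535.42 m/s


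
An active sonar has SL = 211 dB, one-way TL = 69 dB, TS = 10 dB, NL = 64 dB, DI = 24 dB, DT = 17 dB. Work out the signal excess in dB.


SE = SL - 2*TL + TS - NL + DI - DT = 211 - 2*69 + (10) - 64 + 24 - 17 = 26

26 dB


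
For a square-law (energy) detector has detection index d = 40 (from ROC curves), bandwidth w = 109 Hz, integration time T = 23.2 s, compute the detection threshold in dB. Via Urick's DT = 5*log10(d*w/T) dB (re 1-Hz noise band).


11.37 dB


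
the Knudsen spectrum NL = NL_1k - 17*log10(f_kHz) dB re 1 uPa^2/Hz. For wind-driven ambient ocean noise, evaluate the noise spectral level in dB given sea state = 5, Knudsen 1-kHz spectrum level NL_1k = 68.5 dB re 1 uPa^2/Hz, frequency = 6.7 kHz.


54.46 dB


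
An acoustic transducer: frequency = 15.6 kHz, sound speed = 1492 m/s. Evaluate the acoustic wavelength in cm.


lambda = c/f = 1492 / 15600 = 0.0956 m = 9.56 cm

9.56 cm


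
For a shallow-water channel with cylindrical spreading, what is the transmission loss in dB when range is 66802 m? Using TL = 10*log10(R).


48.25 dB


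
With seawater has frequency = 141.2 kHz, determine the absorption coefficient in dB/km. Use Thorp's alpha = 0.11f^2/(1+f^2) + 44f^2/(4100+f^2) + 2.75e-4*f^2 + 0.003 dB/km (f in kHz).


42.091 dB/km


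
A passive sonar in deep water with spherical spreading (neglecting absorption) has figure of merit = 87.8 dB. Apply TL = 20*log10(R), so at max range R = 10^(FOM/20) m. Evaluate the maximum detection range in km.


At max range FOM = TL, so 20*log10(R) = 87.8
R = 10^(87.8/20) = 24547.09 m = 24.55 km

24.55 km


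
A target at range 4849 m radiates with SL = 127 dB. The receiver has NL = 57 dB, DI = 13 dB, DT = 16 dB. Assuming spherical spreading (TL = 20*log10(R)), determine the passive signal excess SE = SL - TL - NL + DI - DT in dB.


Step 1: TL = 20*log10(4849) = 73.71 dB
Step 2: SE = 127 - 73.71 - 57 + 13 - 16 = -6.71

-6.71 dB


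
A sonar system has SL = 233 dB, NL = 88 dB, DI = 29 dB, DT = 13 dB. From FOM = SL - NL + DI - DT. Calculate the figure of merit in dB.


FOM = SL - NL + DI - DT = 233 - 88 + 29 - 13 = 161

161 dB


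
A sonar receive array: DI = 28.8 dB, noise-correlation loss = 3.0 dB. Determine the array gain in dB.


AG = DI - L_corr = 28.8 - 3.0 = 25.8

25.8 dB


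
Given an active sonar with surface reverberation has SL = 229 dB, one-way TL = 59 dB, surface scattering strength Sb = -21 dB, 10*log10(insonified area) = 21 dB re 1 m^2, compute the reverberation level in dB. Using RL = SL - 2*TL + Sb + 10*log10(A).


RL = SL - 2*TL + Sb + 10*log10(A) = 229 - 2*59 + (-21) + 21 = 111

111 dB


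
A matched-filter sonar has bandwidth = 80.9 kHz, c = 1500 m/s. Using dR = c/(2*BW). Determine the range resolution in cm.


0.93 cm


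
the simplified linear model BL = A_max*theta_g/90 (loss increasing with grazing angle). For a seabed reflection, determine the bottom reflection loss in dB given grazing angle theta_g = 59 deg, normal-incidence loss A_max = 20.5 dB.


13.44 dB


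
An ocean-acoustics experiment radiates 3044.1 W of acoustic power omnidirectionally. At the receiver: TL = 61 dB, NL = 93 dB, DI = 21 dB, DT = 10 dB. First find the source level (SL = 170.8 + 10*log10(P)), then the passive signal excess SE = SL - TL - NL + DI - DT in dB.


Step 1: SL = 170.8 + 10*log10(3044.1) = 205.63 dB
Step 2: SE = SL - TL - NL + DI - DT = 205.63 - 61 - 93 + 21 - 10 = 62.63

62.63 dB


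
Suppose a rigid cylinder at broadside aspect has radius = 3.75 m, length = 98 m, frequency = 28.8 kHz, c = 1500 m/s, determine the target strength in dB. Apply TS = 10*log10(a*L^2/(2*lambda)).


lambda = 1500/28800 = 0.05208 m
TS = 10*log10(3.75*98^2/(2*0.05208)) = 55.39

55.39 dB


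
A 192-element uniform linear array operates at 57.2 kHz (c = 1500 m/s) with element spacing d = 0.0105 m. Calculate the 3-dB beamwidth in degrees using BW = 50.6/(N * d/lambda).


0.66 deg


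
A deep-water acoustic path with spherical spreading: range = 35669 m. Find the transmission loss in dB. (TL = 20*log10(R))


91.05 dB


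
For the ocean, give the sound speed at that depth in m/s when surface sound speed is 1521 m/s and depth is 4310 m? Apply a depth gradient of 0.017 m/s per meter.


c = 1521 + 0.017 * 4310 = 1594.27

1594.27 m/s


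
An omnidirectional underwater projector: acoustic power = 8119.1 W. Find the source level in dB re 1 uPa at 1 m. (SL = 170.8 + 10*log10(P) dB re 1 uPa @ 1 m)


SL = 170.8 + 10*log10(8119.1) = 170.8 + 39.1 = 209.9

209.9 dB


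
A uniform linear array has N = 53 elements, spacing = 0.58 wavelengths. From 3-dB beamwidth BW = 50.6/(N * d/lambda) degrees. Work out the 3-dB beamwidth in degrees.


BW = 50.6 / (53 * 0.58) = 50.6 / 30.74 = 1.65

1.65 deg


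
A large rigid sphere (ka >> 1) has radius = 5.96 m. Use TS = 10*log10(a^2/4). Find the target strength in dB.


TS = 10*log10(5.96^2 / 4) = 10*log10(8.8804) = 9.48

9.48 dB


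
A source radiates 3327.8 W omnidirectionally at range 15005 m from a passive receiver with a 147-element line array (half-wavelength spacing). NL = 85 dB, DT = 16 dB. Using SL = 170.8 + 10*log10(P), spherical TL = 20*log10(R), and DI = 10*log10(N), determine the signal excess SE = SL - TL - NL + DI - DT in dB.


43.17 dB


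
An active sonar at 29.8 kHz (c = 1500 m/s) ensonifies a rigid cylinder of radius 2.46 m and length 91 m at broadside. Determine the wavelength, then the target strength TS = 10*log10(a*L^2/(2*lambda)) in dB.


Step 1: lambda = c/f = 1500/29800 = 0.05034 m
Step 2: TS = 10*log10(a*L^2/(2*lambda)) = 10*log10(2.46*91^2/(2*0.05034)) = 53.06

53.06 dB


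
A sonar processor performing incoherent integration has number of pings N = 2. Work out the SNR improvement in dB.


1.51 dB


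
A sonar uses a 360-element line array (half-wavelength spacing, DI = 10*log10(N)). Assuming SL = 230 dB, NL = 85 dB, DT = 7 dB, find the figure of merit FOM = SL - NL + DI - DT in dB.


163.56 dB


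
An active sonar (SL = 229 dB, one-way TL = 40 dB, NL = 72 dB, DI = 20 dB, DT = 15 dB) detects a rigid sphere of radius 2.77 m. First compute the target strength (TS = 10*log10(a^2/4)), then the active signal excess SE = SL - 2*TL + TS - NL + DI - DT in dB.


Step 1: TS = 10*log10(2.77^2/4) = 2.83 dB
Step 2: SE = SL - 2*TL + TS - NL + DI - DT = 229 - 2*40 + (2.83) - 72 + 20 - 15 = 84.83

84.83 dB


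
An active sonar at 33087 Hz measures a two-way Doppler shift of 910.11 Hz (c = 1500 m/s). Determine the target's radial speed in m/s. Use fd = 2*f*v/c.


From fd = 2*f*v/c, v = c*fd/(2*f) = 1500 * 910.11 / (2*33087) = 20.63

20.63 m/s


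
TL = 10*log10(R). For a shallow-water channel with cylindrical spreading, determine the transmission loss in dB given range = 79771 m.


49.02 dB


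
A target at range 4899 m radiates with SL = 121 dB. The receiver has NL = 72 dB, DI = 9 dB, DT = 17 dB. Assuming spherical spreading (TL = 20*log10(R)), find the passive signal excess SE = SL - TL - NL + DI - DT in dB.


Step 1: TL = 20*log10(4899) = 73.8 dB
Step 2: SE = 121 - 73.8 - 72 + 9 - 17 = -32.8

-32.8 dB


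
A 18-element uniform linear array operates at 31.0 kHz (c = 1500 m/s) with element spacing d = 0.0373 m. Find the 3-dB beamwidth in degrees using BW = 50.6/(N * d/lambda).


3.65 deg


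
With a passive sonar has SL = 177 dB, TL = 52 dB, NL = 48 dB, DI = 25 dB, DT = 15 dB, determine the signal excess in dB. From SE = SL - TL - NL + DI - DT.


SE = SL - TL - NL + DI - DT = 177 - 52 - 48 + 25 - 15 = 87

87 dB


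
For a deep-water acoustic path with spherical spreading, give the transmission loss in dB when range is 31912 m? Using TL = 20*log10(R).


90.08 dB


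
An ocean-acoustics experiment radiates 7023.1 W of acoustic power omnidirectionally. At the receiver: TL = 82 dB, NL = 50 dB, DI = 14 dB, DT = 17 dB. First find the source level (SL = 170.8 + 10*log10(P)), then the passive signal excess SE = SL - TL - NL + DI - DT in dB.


Step 1: SL = 170.8 + 10*log10(7023.1) = 209.27 dB
Step 2: SE = SL - TL - NL + DI - DT = 209.27 - 82 - 50 + 14 - 17 = 74.27

74.27 dB


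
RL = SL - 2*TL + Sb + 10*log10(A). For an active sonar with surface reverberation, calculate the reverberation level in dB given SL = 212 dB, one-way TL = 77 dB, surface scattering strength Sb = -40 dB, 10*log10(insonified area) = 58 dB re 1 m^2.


76 dB


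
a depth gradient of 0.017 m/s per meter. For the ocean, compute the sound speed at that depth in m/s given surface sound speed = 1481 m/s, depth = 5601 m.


c = 1481 + 0.017 * 5601 = 1576.217

1576.217 m/s


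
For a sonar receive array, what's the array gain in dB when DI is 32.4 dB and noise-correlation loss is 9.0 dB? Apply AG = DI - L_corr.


AG = DI - L_corr = 32.4 - 9.0 = 23.4

23.4 dB


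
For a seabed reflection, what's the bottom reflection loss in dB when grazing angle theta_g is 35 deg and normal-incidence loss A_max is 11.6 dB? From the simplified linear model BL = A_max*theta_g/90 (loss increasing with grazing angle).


BL = A_max * theta_g / 90 = 11.6 * 35 / 90 = 4.51

4.51 dB


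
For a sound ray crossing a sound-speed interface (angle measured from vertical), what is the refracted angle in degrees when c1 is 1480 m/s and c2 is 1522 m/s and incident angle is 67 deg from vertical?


sin(theta2) = (c2/c1)*sin(theta1) = (1522/1480)*sin(67 deg) = 0.94663
theta2 = arcsin(0.94663) = 71.2

71.2 deg


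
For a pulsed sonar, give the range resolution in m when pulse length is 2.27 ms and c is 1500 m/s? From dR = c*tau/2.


dR = c*tau/2 = 1500 * 2.27e-3 / 2 = 1.7025

1.7025 m


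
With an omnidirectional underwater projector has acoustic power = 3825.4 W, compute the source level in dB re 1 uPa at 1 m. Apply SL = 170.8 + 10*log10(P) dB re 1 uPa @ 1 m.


SL = 170.8 + 10*log10(3825.4) = 170.8 + 35.83 = 206.63

206.63 dB


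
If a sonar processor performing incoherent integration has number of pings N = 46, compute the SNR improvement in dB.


Gain = 5*log10(46) = 8.31

8.31 dB


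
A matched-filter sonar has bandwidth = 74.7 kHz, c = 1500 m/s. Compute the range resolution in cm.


dR = c/(2*BW) = 1500 / (2 * 74.7e3) = 0.01 m = 1.0 cm

1.0 cm


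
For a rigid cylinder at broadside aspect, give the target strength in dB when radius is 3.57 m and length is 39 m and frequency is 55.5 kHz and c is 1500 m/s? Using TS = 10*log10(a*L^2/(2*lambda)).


lambda = 1500/55500 = 0.02703 m
TS = 10*log10(3.57*39^2/(2*0.02703)) = 50.02

50.02 dB


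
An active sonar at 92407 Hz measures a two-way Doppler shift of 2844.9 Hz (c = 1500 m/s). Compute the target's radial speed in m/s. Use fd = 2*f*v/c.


From fd = 2*f*v/c, v = c*fd/(2*f) = 1500 * 2844.9 / (2*92407) = 23.09

23.09 m/s


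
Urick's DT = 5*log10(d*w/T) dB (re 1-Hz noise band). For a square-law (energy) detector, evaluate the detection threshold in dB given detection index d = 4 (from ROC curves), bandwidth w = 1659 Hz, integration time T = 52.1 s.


DT = 5*log10(d*w/T) = 5*log10(4 * 1659 / 52.1) = 5*log10(127.37) = 10.53

10.53 dB


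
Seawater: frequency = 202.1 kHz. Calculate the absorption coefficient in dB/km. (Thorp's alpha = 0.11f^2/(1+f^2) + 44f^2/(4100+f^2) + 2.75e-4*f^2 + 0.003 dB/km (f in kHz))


f^2 = 40844.41
alpha = 0.11*40844.41/(1+40844.41) + 44*40844.41/(4100+40844.41) + 2.75e-4*40844.41 + 0.003 = 51.331

51.331 dB/km


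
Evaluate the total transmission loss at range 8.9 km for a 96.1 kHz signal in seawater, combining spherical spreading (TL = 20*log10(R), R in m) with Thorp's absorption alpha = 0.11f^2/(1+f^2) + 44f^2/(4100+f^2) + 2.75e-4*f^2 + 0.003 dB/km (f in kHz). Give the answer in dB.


373.8 dB


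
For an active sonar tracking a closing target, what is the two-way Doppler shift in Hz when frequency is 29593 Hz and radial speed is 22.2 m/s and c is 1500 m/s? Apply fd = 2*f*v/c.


fd = 2*f*v/c = 2 * 29593 * 22.2 / 1500 = 875.95

875.95 Hz


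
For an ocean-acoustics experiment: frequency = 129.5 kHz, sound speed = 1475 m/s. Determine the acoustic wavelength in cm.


1.14 cm


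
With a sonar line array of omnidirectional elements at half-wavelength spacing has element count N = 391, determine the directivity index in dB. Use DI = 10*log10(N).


DI = 10*log10(391) = 25.92

25.92 dB


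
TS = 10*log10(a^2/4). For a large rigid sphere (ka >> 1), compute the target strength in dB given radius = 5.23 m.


8.35 dB


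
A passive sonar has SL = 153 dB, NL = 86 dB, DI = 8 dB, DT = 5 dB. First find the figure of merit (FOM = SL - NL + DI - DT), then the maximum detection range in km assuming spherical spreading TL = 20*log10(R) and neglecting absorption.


Step 1: FOM = SL - NL + DI - DT = 153 - 86 + 8 - 5 = 70 dB
Step 2: at max range FOM = TL = 20*log10(R), so R = 10^(70/20) = 3162.28 m = 3.16 km

3.16 km


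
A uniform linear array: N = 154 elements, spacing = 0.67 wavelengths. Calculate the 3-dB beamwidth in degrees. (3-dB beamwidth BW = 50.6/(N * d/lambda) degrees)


BW = 50.6 / (154 * 0.67) = 50.6 / 103.18 = 0.49

0.49 deg


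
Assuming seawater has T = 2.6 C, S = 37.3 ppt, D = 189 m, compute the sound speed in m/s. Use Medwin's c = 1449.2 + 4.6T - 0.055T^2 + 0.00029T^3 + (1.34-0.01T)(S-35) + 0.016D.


1466.84 m/s


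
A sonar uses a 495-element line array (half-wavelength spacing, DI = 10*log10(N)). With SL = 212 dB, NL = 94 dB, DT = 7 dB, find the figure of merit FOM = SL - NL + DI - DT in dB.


137.95 dB


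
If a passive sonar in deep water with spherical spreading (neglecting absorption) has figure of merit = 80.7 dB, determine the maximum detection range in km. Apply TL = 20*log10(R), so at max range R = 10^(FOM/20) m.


At max range FOM = TL, so 20*log10(R) = 80.7
R = 10^(80.7/20) = 10839.27 m = 10.84 km

10.84 km


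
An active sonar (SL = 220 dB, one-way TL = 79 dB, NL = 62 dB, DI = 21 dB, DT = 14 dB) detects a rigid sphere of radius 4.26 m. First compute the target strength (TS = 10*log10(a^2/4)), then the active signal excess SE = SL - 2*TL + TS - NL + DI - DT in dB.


Step 1: TS = 10*log10(4.26^2/4) = 6.57 dB
Step 2: SE = SL - 2*TL + TS - NL + DI - DT = 220 - 2*79 + (6.57) - 62 + 21 - 14 = 13.57

13.57 dB


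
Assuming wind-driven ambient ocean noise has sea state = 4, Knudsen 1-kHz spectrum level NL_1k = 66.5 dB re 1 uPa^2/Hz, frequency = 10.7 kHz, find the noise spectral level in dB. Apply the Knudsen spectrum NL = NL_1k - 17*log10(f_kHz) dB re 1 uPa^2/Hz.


49.0 dB


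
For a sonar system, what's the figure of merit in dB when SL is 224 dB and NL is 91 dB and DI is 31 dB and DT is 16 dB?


148 dB


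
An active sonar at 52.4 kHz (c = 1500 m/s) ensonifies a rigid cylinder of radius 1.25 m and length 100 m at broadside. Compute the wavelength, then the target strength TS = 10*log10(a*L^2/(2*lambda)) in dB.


Step 1: lambda = c/f = 1500/52400 = 0.02863 m
Step 2: TS = 10*log10(a*L^2/(2*lambda)) = 10*log10(1.25*100^2/(2*0.02863)) = 53.39

53.39 dB
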